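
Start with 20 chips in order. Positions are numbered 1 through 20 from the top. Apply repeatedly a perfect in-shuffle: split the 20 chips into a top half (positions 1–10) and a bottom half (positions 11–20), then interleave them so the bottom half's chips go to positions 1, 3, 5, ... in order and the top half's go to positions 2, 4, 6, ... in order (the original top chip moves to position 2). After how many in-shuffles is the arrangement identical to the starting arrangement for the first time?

6

The in-shuffle permutes the 20 positions with cycle lengths [2, 3, 3, 6, 6].
Every chip is home exactly when every cycle has completed a whole number of laps, i.e. after lcm(2, 3, 6) = 6 in-shuffles.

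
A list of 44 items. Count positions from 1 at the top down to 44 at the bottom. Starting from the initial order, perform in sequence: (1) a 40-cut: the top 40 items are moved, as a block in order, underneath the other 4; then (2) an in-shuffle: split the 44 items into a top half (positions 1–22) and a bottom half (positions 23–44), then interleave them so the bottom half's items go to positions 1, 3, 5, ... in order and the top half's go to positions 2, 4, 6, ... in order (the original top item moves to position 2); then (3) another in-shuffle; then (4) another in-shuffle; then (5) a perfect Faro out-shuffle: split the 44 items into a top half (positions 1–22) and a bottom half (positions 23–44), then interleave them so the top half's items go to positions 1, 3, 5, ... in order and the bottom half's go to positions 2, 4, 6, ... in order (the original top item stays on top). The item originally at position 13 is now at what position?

1

Track the item from position 13 forward through each operation:
  after op 1 (cut 40): 13 → 17
  after op 2 (in-shuffle): 17 → 34
  after op 3 (in-shuffle): 34 → 23
  after op 4 (in-shuffle): 23 → 1
  after op 5 (out-shuffle): 1 → 1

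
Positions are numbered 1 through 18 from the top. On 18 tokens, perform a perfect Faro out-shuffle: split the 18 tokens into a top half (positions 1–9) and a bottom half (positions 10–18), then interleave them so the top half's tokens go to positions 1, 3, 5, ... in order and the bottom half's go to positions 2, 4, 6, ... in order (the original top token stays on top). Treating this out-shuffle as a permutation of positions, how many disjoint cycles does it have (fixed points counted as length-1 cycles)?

4

Trace each unvisited position around until it returns:
(1) (2 3 5 9 17 16 14 10) (4 7 13 8 15 12 6 11) (18)
4 cycles in total.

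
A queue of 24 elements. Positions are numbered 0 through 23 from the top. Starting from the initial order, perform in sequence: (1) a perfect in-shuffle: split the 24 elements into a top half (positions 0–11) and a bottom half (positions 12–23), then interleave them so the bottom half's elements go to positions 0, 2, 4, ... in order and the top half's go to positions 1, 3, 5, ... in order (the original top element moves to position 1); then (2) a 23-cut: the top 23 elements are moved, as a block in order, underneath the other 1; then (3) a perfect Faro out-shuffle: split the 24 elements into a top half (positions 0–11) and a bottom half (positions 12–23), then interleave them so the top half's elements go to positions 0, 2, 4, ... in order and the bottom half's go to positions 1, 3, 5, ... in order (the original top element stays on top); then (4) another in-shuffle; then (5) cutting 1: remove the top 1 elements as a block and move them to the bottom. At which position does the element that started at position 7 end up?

18

Track the element from position 7 forward through each operation:
  after op 1 (in-shuffle): 7 → 15
  after op 2 (cut 23): 15 → 16
  after op 3 (out-shuffle): 16 → 9
  after op 4 (in-shuffle): 9 → 19
  after op 5 (cut 1): 19 → 18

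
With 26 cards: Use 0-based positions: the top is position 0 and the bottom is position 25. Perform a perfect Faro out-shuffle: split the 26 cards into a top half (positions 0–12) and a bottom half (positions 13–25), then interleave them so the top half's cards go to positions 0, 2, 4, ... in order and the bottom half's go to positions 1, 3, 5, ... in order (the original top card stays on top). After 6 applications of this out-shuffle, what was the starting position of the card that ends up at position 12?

8

Work backwards from position 12, undoing one out-shuffle at a time:
12 ← 6 ← 3 ← 14 ← 7 ← 16 ← 8
So the card now at position 12 started at position 8.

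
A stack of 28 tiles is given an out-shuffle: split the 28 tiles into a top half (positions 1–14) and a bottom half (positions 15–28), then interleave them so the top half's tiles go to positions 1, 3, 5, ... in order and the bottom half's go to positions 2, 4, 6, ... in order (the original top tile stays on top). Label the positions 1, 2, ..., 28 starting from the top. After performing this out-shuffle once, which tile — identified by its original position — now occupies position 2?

Work backwards from position 2, undoing one out-shuffle at a time:
2 ← 15
So the tile now at position 2 started at position 15.

15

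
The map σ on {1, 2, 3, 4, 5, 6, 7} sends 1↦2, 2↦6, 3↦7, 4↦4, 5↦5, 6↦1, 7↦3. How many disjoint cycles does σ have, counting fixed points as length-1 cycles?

Cycle decomposition: (1 2 6) (3 7) (4) (5).
4 cycles.

4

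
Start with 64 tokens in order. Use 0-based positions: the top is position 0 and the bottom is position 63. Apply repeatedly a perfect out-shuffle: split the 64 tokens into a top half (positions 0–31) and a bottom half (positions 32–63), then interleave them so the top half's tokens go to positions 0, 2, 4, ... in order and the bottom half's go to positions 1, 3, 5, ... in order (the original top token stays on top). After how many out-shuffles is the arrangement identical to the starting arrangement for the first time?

6

The out-shuffle permutes the 64 positions with cycle lengths [1, 1, 2, 3, 3, 6, 6, 6, 6, 6, 6, 6, 6, 6].
Every token is home exactly when every cycle has completed a whole number of laps, i.e. after lcm(1, 2, 3, 6) = 6 out-shuffles.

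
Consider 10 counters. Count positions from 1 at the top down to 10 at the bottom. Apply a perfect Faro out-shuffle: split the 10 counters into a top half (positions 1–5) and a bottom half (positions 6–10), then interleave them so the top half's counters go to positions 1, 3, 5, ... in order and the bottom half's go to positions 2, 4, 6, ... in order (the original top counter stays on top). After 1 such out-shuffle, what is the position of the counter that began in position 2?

Track the counter's position through each out-shuffle:
2 → 3

3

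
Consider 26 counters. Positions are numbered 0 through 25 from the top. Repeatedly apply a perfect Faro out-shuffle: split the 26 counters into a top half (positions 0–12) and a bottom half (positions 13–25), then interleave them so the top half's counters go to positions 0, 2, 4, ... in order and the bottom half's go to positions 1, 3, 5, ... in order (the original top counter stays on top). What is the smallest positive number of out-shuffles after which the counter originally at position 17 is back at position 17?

20

Follow position 17 under repeated out-shuffles:
17 → 9 → 18 → 11 → 22 → 19 → 13 → 1 → 2 → 4 → 8 → 16 → 7 → 14 → 3 → 6 → 12 → 24 → 23 → 21 → 17
It first returns after 20 out-shuffles.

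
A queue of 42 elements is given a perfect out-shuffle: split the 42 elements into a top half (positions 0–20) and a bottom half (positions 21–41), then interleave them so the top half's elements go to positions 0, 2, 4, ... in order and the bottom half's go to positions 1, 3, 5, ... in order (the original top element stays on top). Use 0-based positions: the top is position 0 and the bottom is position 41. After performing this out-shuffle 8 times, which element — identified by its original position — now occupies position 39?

8

Work backwards from position 39, undoing one out-shuffle at a time:
39 ← 40 ← 20 ← 10 ← 5 ← 23 ← 32 ← 16 ← 8
So the element now at position 39 started at position 8.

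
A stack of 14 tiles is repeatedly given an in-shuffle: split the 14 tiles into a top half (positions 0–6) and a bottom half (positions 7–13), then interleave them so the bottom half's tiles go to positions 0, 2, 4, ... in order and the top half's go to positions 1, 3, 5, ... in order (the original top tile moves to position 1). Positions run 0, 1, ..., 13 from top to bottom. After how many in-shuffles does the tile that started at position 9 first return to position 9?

2

Follow position 9 under repeated in-shuffles:
9 → 4 → 9
It first returns after 2 in-shuffles.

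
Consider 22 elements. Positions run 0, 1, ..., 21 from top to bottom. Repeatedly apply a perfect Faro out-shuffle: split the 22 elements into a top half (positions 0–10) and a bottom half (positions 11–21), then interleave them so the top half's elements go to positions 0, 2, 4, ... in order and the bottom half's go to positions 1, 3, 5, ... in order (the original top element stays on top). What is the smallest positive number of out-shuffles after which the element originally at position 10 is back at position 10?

6

Follow position 10 under repeated out-shuffles:
10 → 20 → 19 → 17 → 13 → 5 → 10
It first returns after 6 out-shuffles.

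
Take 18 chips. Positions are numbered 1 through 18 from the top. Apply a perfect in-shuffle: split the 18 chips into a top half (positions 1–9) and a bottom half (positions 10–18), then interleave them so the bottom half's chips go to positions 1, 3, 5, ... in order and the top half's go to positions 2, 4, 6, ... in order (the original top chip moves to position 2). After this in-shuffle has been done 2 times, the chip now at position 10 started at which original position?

12

Work backwards from position 10, undoing one in-shuffle at a time:
10 ← 5 ← 12
So the chip now at position 10 started at position 12.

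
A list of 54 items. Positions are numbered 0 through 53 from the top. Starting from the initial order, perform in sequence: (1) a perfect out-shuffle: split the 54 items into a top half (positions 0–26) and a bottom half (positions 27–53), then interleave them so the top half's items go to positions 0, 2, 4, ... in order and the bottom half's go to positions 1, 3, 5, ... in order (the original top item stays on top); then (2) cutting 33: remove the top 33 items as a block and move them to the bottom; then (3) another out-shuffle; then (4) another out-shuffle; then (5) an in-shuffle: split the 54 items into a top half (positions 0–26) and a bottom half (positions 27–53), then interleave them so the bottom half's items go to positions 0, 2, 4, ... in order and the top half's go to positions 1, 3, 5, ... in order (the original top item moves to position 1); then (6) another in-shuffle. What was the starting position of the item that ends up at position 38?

Undo the operations in reverse order, starting from position 38:
  undo op 6 (in-shuffle, from bottom half): 38 ← 46
  undo op 5 (in-shuffle, from bottom half): 46 ← 50
  undo op 4 (out-shuffle, from top half): 50 ← 25
  undo op 3 (out-shuffle, from bottom half): 25 ← 39
  undo op 2 (cut 33): 39 ← 18
  undo op 1 (out-shuffle, from top half): 18 ← 9
So the item at position 38 came from original position 9.

9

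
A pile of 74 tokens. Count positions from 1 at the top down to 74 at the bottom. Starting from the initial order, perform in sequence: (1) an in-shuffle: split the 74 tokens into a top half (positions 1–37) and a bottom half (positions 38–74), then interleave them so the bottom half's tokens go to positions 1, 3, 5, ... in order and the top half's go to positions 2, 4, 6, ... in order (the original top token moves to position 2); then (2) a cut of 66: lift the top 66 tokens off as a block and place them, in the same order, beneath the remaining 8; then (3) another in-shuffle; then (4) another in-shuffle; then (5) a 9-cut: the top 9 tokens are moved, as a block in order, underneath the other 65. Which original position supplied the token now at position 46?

31

Undo the operations in reverse order, starting from position 46:
  undo op 5 (cut 9): 46 ← 55
  undo op 4 (in-shuffle, from bottom half): 55 ← 65
  undo op 3 (in-shuffle, from bottom half): 65 ← 70
  undo op 2 (cut 66): 70 ← 62
  undo op 1 (in-shuffle, from top half): 62 ← 31
So the token at position 46 came from original position 31.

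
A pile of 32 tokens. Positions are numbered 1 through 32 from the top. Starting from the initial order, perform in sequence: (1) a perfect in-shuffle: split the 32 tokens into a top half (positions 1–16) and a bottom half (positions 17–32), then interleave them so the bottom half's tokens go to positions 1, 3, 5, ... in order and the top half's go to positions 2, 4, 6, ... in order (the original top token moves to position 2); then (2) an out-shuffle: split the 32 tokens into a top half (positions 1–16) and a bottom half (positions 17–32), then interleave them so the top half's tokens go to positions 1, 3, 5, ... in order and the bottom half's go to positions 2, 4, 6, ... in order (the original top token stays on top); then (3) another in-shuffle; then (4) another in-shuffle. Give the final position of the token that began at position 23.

1

Track the token from position 23 forward through each operation:
  after op 1 (in-shuffle): 23 → 13
  after op 2 (out-shuffle): 13 → 25
  after op 3 (in-shuffle): 25 → 17
  after op 4 (in-shuffle): 17 → 1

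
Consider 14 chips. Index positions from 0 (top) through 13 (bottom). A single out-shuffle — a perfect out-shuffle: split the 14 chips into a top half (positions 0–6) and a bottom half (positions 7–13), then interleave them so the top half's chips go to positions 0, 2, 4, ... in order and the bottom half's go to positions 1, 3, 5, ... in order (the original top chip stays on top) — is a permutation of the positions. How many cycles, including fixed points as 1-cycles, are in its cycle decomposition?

3

Trace each unvisited position around until it returns:
(0) (1 2 4 8 3 6 ... len 12) (13)
3 cycles in total.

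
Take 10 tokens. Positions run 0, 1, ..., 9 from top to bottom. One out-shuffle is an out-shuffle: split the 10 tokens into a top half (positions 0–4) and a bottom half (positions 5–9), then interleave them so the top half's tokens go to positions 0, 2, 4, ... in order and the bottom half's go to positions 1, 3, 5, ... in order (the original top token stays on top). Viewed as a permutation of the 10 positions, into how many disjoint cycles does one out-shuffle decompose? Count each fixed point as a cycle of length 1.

Trace each unvisited position around until it returns:
(0) (1 2 4 8 7 5) (3 6) (9)
4 cycles in total.

4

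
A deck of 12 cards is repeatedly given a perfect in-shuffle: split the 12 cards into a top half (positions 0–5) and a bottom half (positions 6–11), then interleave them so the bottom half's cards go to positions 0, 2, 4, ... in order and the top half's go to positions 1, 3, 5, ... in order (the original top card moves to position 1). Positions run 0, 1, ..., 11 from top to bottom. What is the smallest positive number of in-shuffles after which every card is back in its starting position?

12

The in-shuffle permutes the 12 positions with cycle lengths [12].
Every card is home exactly when every cycle has completed a whole number of laps, i.e. after lcm(12) = 12 in-shuffles.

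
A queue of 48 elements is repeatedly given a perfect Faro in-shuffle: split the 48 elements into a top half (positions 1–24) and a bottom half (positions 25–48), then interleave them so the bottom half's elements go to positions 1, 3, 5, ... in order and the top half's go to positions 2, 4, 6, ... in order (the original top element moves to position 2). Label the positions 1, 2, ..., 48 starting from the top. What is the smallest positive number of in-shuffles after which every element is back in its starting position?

The in-shuffle permutes the 48 positions with cycle lengths [3, 3, 21, 21].
Every element is home exactly when every cycle has completed a whole number of laps, i.e. after lcm(3, 21) = 21 in-shuffles.

21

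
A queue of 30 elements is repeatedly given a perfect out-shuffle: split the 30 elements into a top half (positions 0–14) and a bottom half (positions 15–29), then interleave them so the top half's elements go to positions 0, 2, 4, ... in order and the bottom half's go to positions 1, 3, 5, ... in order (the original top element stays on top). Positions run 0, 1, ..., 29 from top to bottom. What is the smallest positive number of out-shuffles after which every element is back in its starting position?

28

The out-shuffle permutes the 30 positions with cycle lengths [1, 1, 28].
Every element is home exactly when every cycle has completed a whole number of laps, i.e. after lcm(1, 28) = 28 out-shuffles.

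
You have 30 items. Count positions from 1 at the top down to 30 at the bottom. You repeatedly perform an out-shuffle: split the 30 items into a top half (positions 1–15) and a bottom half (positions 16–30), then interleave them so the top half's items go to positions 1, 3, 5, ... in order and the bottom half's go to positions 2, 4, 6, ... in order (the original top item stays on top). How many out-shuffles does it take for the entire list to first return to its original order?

The out-shuffle permutes the 30 positions with cycle lengths [1, 1, 28].
Every item is home exactly when every cycle has completed a whole number of laps, i.e. after lcm(1, 28) = 28 out-shuffles.

28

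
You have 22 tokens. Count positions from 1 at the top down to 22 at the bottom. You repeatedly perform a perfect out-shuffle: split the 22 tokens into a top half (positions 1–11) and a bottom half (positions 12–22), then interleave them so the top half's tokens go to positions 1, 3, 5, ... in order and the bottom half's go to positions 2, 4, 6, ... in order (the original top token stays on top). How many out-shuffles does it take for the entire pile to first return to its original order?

The out-shuffle permutes the 22 positions with cycle lengths [1, 1, 2, 3, 3, 6, 6].
Every token is home exactly when every cycle has completed a whole number of laps, i.e. after lcm(1, 2, 3, 6) = 6 out-shuffles.

6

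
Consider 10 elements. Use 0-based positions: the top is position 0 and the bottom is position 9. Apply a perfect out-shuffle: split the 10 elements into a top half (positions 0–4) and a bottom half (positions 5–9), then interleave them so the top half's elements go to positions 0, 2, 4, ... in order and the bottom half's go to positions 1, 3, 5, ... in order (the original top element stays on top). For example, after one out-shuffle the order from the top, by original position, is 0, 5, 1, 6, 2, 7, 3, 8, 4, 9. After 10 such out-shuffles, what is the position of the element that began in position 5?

Track the element's position through each out-shuffle:
5 → 1 → 2 → 4 → 8 → 7 → 5 → 1 → 2 → 4 → 8

8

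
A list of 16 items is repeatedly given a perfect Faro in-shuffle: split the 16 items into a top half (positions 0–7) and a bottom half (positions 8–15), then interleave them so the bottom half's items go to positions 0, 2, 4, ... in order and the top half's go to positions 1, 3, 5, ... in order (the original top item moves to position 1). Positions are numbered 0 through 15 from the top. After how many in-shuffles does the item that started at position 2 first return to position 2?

8

Follow position 2 under repeated in-shuffles:
2 → 5 → 11 → 6 → 13 → 10 → 4 → 9 → 2
It first returns after 8 in-shuffles.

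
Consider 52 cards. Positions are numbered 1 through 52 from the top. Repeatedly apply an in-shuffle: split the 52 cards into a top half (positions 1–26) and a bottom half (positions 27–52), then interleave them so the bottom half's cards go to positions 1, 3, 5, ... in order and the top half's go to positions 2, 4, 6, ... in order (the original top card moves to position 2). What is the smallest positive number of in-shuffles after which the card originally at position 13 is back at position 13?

Follow position 13 under repeated in-shuffles:
13 → 26 → 52 → 51 → 49 → 45 → 37 → 21 → ... → 13 (length 52)
It first returns after 52 in-shuffles.

52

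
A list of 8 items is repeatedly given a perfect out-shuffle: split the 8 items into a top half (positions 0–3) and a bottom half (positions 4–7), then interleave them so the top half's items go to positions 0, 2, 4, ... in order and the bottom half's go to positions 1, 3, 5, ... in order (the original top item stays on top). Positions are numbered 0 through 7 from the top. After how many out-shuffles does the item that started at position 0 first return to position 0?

Position 0 is fixed by the out-shuffle; it is already back after 1 application.

1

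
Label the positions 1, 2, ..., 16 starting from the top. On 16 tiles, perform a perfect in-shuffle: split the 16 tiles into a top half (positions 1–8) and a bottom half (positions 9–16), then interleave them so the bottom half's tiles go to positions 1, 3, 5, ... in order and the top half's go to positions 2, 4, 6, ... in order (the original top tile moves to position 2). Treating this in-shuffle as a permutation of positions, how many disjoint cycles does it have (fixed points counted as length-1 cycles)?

Trace each unvisited position around until it returns:
(1 2 4 8 16 15 13 9) (3 6 12 7 14 11 5 10)
2 cycles in total.

2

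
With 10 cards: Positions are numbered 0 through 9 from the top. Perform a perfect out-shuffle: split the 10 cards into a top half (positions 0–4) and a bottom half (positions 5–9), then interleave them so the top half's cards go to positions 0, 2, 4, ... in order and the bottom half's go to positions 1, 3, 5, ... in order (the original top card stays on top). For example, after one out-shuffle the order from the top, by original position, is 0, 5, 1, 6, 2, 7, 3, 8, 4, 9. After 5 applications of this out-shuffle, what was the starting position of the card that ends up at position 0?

Work backwards from position 0, undoing one out-shuffle at a time:
0 ← 0 ← 0 ← 0 ← 0 ← 0
So the card now at position 0 started at position 0.

0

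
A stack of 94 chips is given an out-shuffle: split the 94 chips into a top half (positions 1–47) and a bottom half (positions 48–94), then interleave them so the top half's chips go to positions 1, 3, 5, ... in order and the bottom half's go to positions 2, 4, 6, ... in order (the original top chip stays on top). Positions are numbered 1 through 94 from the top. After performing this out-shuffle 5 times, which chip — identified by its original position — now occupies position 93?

62

Work backwards from position 93, undoing one out-shuffle at a time:
93 ← 47 ← 24 ← 59 ← 30 ← 62
So the chip now at position 93 started at position 62.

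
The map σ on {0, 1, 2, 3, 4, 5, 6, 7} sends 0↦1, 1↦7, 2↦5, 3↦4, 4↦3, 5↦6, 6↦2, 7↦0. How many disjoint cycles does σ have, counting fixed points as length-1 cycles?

Cycle decomposition: (0 1 7) (2 5 6) (3 4).
3 cycles.

3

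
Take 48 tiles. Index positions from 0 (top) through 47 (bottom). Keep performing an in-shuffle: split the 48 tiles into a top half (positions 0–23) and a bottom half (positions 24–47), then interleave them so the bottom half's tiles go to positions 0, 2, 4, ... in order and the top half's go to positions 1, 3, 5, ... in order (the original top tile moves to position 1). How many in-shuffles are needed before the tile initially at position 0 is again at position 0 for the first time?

21

Follow position 0 under repeated in-shuffles:
0 → 1 → 3 → 7 → 15 → 31 → 14 → 29 → ... → 0 (length 21)
It first returns after 21 in-shuffles.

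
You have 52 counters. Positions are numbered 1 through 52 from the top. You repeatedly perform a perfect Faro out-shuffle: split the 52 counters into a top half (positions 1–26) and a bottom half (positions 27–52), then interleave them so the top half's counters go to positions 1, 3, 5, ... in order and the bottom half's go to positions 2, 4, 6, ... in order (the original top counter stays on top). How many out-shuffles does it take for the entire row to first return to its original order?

The out-shuffle permutes the 52 positions with cycle lengths [1, 1, 2, 8, 8, 8, 8, 8, 8].
Every counter is home exactly when every cycle has completed a whole number of laps, i.e. after lcm(1, 2, 8) = 8 out-shuffles.

8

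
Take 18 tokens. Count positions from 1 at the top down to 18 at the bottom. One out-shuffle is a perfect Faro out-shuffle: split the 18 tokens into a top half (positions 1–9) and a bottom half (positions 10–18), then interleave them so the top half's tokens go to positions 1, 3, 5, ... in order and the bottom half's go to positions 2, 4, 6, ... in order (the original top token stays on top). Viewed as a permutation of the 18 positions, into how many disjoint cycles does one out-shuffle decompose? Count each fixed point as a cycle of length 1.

Trace each unvisited position around until it returns:
(1) (2 3 5 9 17 16 14 10) (4 7 13 8 15 12 6 11) (18)
4 cycles in total.

4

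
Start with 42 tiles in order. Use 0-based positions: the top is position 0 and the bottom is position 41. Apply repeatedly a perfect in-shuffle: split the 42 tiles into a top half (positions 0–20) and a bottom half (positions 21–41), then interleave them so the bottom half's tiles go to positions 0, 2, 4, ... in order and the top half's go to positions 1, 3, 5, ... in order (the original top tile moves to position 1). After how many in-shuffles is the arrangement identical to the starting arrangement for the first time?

The in-shuffle permutes the 42 positions with cycle lengths [14, 14, 14].
Every tile is home exactly when every cycle has completed a whole number of laps, i.e. after lcm(14) = 14 in-shuffles.

14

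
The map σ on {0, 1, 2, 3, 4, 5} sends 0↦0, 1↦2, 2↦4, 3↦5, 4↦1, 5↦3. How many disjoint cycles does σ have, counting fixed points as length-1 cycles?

3

Cycle decomposition: (0) (1 2 4) (3 5).
3 cycles.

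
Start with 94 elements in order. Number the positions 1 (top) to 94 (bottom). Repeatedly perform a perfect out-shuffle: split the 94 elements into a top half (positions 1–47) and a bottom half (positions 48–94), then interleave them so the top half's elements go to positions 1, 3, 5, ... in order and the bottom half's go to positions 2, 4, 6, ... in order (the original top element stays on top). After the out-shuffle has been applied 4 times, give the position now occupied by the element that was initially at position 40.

Track the element's position through each out-shuffle:
40 → 79 → 64 → 34 → 67

67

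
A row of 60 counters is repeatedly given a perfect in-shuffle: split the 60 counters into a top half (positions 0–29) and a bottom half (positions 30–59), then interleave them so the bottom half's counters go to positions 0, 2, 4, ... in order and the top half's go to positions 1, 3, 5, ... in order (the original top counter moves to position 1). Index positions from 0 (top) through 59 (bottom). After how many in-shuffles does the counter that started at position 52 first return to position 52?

60

Follow position 52 under repeated in-shuffles:
52 → 44 → 28 → 57 → 54 → 48 → 36 → 12 → ... → 52 (length 60)
It first returns after 60 in-shuffles.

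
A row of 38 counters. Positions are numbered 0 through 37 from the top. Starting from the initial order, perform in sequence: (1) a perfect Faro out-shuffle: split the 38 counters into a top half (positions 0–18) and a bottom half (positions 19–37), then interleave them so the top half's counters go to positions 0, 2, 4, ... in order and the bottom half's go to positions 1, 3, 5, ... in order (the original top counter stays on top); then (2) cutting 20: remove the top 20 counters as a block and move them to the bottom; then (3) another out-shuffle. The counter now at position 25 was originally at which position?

25

Undo the operations in reverse order, starting from position 25:
  undo op 3 (out-shuffle, from bottom half): 25 ← 31
  undo op 2 (cut 20): 31 ← 13
  undo op 1 (out-shuffle, from bottom half): 13 ← 25
So the counter at position 25 came from original position 25.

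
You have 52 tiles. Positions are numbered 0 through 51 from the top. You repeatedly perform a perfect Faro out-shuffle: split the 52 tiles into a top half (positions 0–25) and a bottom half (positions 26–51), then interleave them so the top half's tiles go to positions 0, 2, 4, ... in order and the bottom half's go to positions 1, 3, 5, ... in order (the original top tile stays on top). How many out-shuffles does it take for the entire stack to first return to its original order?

The out-shuffle permutes the 52 positions with cycle lengths [1, 1, 2, 8, 8, 8, 8, 8, 8].
Every tile is home exactly when every cycle has completed a whole number of laps, i.e. after lcm(1, 2, 8) = 8 out-shuffles.

8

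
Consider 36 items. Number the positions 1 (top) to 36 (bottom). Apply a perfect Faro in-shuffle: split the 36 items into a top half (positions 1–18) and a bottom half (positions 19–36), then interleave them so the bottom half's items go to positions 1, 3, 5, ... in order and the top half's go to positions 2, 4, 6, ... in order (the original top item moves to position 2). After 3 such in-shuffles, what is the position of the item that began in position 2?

16

Track the item's position through each in-shuffle:
2 → 4 → 8 → 16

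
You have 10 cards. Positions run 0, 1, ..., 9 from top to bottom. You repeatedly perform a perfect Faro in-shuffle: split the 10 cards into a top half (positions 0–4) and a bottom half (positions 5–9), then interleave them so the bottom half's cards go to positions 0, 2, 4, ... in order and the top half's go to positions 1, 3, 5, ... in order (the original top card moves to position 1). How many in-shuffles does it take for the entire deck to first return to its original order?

The in-shuffle permutes the 10 positions with cycle lengths [10].
Every card is home exactly when every cycle has completed a whole number of laps, i.e. after lcm(10) = 10 in-shuffles.

10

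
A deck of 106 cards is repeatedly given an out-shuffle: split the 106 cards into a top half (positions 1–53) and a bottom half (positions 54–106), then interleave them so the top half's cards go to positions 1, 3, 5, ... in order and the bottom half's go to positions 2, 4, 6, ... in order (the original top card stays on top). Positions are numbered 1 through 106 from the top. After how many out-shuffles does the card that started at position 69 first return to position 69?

Follow position 69 under repeated out-shuffles:
69 → 32 → 63 → 20 → 39 → 77 → 48 → 95 → 84 → 62 → 18 → 35 → 69
It first returns after 12 out-shuffles.

12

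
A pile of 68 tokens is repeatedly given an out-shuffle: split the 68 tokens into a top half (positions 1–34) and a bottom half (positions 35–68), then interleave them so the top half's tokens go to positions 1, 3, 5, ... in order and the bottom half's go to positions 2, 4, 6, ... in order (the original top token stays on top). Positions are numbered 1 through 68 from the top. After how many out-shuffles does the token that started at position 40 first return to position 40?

66

Follow position 40 under repeated out-shuffles:
40 → 12 → 23 → 45 → 22 → 43 → 18 → 35 → ... → 40 (length 66)
It first returns after 66 out-shuffles.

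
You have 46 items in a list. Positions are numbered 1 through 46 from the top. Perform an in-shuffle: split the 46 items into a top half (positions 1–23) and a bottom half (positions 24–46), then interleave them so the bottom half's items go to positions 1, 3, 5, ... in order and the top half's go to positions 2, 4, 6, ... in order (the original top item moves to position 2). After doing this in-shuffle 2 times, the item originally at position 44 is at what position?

35

Track the item's position through each in-shuffle:
44 → 41 → 35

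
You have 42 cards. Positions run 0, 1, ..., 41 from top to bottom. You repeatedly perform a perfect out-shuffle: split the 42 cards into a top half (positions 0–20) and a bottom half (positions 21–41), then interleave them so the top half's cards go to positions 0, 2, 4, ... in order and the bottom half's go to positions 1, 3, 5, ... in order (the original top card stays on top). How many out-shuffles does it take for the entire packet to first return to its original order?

The out-shuffle permutes the 42 positions with cycle lengths [1, 1, 20, 20].
Every card is home exactly when every cycle has completed a whole number of laps, i.e. after lcm(1, 20) = 20 out-shuffles.

20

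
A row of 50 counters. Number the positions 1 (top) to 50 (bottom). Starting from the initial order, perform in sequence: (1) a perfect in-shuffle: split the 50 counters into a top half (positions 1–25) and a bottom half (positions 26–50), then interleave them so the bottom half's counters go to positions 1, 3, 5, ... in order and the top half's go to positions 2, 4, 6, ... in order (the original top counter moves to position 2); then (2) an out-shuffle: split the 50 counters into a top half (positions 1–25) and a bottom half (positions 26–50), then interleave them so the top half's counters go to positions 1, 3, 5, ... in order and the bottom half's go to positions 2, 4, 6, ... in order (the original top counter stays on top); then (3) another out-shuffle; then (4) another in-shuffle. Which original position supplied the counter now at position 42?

Undo the operations in reverse order, starting from position 42:
  undo op 4 (in-shuffle, from top half): 42 ← 21
  undo op 3 (out-shuffle, from top half): 21 ← 11
  undo op 2 (out-shuffle, from top half): 11 ← 6
  undo op 1 (in-shuffle, from top half): 6 ← 3
So the counter at position 42 came from original position 3.

3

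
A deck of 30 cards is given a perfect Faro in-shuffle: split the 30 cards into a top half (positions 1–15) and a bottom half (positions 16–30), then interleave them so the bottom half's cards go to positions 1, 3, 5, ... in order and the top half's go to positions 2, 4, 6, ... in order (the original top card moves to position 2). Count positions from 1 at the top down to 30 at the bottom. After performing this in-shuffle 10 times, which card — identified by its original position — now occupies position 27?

Work backwards from position 27, undoing one in-shuffle at a time:
27 ← 29 ← 30 ← 15 ← 23 ← 27 ← 29 ← 30 ← 15 ← 23 ← 27
So the card now at position 27 started at position 27.

27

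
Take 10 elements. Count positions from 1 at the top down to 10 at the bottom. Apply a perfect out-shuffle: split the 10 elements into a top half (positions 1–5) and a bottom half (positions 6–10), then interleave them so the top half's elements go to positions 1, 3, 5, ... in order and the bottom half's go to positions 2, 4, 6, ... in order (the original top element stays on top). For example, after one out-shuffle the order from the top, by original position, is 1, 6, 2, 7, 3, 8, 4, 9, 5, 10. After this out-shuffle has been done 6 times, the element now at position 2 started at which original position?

Work backwards from position 2, undoing one out-shuffle at a time:
2 ← 6 ← 8 ← 9 ← 5 ← 3 ← 2
So the element now at position 2 started at position 2.

2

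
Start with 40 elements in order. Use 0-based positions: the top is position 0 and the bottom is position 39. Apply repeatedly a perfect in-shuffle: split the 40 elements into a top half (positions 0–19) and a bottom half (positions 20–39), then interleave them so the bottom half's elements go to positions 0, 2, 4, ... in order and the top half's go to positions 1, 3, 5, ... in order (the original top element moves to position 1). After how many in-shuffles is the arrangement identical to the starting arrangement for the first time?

20

The in-shuffle permutes the 40 positions with cycle lengths [20, 20].
Every element is home exactly when every cycle has completed a whole number of laps, i.e. after lcm(20) = 20 in-shuffles.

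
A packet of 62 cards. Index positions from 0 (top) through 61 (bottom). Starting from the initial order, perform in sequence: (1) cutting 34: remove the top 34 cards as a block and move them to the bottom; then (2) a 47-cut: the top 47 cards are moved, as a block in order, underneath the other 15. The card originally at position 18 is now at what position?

Track the card from position 18 forward through each operation:
  after op 1 (cut 34): 18 → 46
  after op 2 (cut 47): 46 → 61

61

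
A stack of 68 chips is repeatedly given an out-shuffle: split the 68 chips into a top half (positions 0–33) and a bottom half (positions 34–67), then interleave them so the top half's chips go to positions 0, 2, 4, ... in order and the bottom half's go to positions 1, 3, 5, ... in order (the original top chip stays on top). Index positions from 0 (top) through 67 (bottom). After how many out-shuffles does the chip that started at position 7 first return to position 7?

Follow position 7 under repeated out-shuffles:
7 → 14 → 28 → 56 → 45 → 23 → 46 → 25 → ... → 7 (length 66)
It first returns after 66 out-shuffles.

66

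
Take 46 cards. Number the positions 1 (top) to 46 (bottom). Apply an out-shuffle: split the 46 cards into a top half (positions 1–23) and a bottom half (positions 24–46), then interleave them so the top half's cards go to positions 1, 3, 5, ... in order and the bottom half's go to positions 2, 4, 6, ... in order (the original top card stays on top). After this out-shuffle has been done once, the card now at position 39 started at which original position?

20

Work backwards from position 39, undoing one out-shuffle at a time:
39 ← 20
So the card now at position 39 started at position 20.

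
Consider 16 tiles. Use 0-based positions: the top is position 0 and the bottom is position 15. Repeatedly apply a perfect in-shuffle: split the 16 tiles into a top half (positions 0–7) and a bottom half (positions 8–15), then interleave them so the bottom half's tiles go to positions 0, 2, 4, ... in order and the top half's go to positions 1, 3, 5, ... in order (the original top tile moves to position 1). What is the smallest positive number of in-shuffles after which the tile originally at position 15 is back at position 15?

Follow position 15 under repeated in-shuffles:
15 → 14 → 12 → 8 → 0 → 1 → 3 → 7 → 15
It first returns after 8 in-shuffles.

8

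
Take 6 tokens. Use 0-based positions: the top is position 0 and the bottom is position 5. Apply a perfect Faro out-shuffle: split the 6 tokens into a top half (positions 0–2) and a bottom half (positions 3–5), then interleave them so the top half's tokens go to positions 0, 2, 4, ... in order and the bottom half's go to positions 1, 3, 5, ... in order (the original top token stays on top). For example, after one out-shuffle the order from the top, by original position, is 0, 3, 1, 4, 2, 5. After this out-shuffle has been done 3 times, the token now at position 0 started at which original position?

Work backwards from position 0, undoing one out-shuffle at a time:
0 ← 0 ← 0 ← 0
So the token now at position 0 started at position 0.

0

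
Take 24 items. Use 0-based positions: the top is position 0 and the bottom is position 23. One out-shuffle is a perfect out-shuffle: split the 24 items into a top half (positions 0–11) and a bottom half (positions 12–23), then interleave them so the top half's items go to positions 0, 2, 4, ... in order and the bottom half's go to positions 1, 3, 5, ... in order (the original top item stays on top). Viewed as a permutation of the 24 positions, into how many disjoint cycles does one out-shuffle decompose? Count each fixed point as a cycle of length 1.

Trace each unvisited position around until it returns:
(0) (1 2 4 8 16 9 ... len 11) (5 10 20 17 11 22 ... len 11) (23)
4 cycles in total.

4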